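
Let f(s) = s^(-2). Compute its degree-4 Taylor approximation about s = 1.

5*(s - 1)^4 - 4*(s - 1)^3 + 3*(s - 1)^2 - 2*(s - 1) + 1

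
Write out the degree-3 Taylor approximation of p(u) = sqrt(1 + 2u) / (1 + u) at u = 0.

Take the Cauchy product of the two expansions.
p(0) = 1
p′(0) = 0
p′′(0) = -1
p′′′(0) = 6
Then c_k = p^(k)(0)/k! gives each Taylor coefficient.

u^3 - u^2/2 + 1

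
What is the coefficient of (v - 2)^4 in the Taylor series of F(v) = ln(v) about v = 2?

-1/64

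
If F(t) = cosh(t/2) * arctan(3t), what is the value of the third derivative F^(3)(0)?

-207/4

Write out both Maclaurin series and multiply, keeping only the needed powers.
From the series, [t^3] F = -69/8; multiply by 3! = 6 to get -207/4.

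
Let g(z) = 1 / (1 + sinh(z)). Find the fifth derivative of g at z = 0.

-181

Expand as Σ (-1)^k u^k with u equal to the inner function's series.
The coefficient of z^5 in the expansion is -181/120, so g^(5)(0) = 5! * (-181/120) = -181.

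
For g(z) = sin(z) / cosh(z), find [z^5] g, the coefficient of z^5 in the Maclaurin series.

Invert the denominator's series and multiply.
[z^0] = 0;  [z^1] = 1;  [z^2] = 0;  [z^3] = -2/3;  [z^4] = 0;  [z^5] = 3/10.
So c_5 = g^(5)(0)/5! = 3/10.

3/10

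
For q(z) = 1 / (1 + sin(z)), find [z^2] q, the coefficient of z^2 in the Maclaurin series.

1

Use the geometric series for the reciprocal, then substitute.
[z^0] = 1;  [z^1] = -1;  [z^2] = 1.
So c_2 = q′′(0)/2! = 1.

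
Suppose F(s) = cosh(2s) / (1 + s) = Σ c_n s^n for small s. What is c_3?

Multiply the two series term by term and collect like powers.
F(0) = 1
F′(0) = -1
F′′(0) = 6
F′′′(0) = -18
The Taylor polynomial is Σ F^(k)(0)/k! · s^k.

-3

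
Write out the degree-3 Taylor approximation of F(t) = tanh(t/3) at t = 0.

-t^3/81 + t/3

Use the known series and substitute for the argument.
F(0) = 0
F′(0) = 1/3
F′′(0) = 0
F′′′(0) = -2/27
Then c_k = F^(k)(0)/k! gives each Taylor coefficient.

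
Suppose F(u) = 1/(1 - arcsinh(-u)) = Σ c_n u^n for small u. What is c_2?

1

Compose series: expand the inner function first, then feed it into the outer expansion.
F(0) = 1
F′(0) = -1
F′′(0) = 2
So c_2 = F′′(0)/2! = 1.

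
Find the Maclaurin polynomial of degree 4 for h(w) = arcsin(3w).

Compute the successive derivatives at the expansion point and divide by k!.
h(0) = 0
h′(0) = 3
h′′(0) = 0
h′′′(0) = 27
h^(4)(0) = 0

9*w^3/2 + 3*w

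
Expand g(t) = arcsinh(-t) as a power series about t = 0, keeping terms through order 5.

-3*t^5/40 + t^3/6 - t

g(0) = 0
g′(0) = -1
g′′(0) = 0
g′′′(0) = 1
g^(4)(0) = 0
g^(5)(0) = -9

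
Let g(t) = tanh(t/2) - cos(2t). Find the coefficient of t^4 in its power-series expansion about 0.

Add the two expansions coefficient-wise.
So c_4 = g^(4)(0)/4! = -2/3.

-2/3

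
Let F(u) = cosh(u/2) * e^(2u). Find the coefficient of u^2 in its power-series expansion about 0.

17/8

Take the Cauchy product of the two expansions.
F(0) = 1
F′(0) = 2
F′′(0) = 17/4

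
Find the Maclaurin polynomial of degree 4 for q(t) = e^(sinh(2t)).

10*t^4/3 + 8*t^3/3 + 2*t^2 + 2*t + 1

Substitute the inner expansion into the outer series and collect powers.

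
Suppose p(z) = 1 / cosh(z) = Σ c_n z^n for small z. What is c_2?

-1/2

Write the quotient as an unknown series and match coefficients against numerator = denominator · series.
So c_2 = p′′(0)/2! = -1/2.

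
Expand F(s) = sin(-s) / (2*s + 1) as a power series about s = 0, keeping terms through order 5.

Multiply the numerator's expansion by the denominator's geometric series.

-1841*s^5/120 + 23*s^4/3 - 23*s^3/6 + 2*s^2 - s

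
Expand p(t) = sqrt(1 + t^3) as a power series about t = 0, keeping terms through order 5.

t^3/2 + 1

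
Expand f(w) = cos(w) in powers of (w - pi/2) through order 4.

(w - pi/2)^3/6 - (w - pi/2)

Differentiate repeatedly and evaluate at the center.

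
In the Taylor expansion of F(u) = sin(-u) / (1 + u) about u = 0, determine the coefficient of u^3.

-5/6

Write out both Maclaurin series and multiply, keeping only the needed powers.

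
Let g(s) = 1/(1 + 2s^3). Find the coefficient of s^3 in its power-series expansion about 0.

-2

c_3 = g′′′(0)/3! = -2.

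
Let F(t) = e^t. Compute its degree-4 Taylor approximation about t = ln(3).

(t - ln(3))^4/8 + (t - ln(3))^3/2 + 3*(t - ln(3))^2/2 + 3*(t - ln(3)) + 3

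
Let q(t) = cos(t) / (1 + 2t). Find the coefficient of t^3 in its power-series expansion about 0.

-7

Take the Cauchy product of the two expansions.
q(0) = 1
q′(0) = -2
q′′(0) = 7
q′′′(0) = -42
So c_3 = q′′′(0)/3! = -7.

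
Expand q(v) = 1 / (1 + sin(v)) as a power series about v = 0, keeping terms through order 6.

17*v^6/45 - 61*v^5/120 + 2*v^4/3 - 5*v^3/6 + v^2 - v + 1

Use the geometric series for the reciprocal, then substitute.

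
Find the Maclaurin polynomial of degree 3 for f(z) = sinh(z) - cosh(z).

Expand each term separately and add.

z^3/6 - z^2/2 + z - 1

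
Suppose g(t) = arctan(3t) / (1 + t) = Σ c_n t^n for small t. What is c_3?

Write out both Maclaurin series and multiply, keeping only the needed powers.
So c_3 = g′′′(0)/3! = -6.

-6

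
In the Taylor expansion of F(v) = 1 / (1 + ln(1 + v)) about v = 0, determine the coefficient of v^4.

Expand as Σ (-1)^k u^k with u equal to the inner function's series.

11/3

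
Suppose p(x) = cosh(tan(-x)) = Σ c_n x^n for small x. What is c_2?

1/2

Compose series: expand the inner function first, then feed it into the outer expansion.
[x^0] = 1;  [x^1] = 0;  [x^2] = 1/2.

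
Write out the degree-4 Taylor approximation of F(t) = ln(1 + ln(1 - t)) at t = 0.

-35*t^4/24 - 7*t^3/6 - t^2 - t

Compose series: expand the inner function first, then feed it into the outer expansion.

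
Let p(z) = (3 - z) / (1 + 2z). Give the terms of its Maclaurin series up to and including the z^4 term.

Distribute the polynomial across the series and collect like powers.
p(0) = 3
p′(0) = -7
p′′(0) = 28
p′′′(0) = -168
p^(4)(0) = 1344
The Taylor polynomial is Σ p^(k)(0)/k! · z^k.

56*z^4 - 28*z^3 + 14*z^2 - 7*z + 3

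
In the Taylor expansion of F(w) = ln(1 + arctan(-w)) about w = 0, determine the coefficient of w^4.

Let u equal the inner series; expand the outer function in u and truncate.
F(0) = 0
F′(0) = -1
F′′(0) = -1
F′′′(0) = 0
F^(4)(0) = 2

1/12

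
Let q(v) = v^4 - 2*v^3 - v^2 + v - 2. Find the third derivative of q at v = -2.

-60

Apply the Taylor formula c_k = f^(k)(a)/k!.
The coefficient of (v + 2)^3 in the expansion is -10, so q′′′(-2) = 3! * (-10) = -60.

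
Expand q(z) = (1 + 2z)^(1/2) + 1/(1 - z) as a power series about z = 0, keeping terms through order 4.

3*z^4/8 + 3*z^3/2 + z^2/2 + 2*z + 2

Add the two expansions coefficient-wise.
[z^0] = 2;  [z^1] = 2;  [z^2] = 1/2;  [z^3] = 3/2;  [z^4] = 3/8.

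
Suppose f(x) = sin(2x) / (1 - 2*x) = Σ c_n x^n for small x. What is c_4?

40/3

Expand 1/(denominator) as a geometric series and multiply by the numerator's series.
f(0) = 0
f′(0) = 2
f′′(0) = 8
f′′′(0) = 40
f^(4)(0) = 320
So c_4 = f^(4)(0)/4! = 40/3.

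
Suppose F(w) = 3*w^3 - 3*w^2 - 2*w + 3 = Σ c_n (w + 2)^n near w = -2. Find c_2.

-21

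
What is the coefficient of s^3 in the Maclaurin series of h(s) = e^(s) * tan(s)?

Write out both Maclaurin series and multiply, keeping only the needed powers.
h(0) = 0
h′(0) = 1
h′′(0) = 2
h′′′(0) = 5
So c_3 = h′′′(0)/3! = 5/6.

5/6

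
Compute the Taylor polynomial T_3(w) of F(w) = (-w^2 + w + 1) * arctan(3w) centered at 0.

-12*w^3 + 3*w^2 + 3*w

Multiply each power in the prefactor through the base expansion.
F(0) = 0
F′(0) = 3
F′′(0) = 6
F′′′(0) = -72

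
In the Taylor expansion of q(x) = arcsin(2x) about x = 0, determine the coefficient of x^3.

4/3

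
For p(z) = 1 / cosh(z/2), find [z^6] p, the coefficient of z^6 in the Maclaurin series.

-61/46080

Invert the denominator's series and multiply.
p(0) = 1
p′(0) = 0
p′′(0) = -1/4
p′′′(0) = 0
p^(4)(0) = 5/16
p^(5)(0) = 0
p^(6)(0) = -61/64
So c_6 = p^(6)(0)/6! = -61/46080.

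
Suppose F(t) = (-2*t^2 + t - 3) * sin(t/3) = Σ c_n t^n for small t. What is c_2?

1/3

Distribute the polynomial across the series and collect like powers.
F(0) = 0
F′(0) = -1
F′′(0) = 2/3
Dividing each by k! gives the coefficients c_0, ..., c_2.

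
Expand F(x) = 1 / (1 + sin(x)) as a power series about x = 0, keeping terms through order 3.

Expand as Σ (-1)^k u^k with u equal to the inner function's series.
[x^0] = 1;  [x^1] = -1;  [x^2] = 1;  [x^3] = -5/6.

-5*x^3/6 + x^2 - x + 1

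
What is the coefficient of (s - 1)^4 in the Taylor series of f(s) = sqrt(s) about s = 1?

-5/128

[(s - 1)^0] = 1;  [(s - 1)^1] = 1/2;  [(s - 1)^2] = -1/8;  [(s - 1)^3] = 1/16;  [(s - 1)^4] = -5/128.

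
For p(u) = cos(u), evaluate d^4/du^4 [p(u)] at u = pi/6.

The coefficient of (u - pi/6)^4 in the expansion is sqrt(3)/48, so p^(4)(pi/6) = 4! * (sqrt(3)/48) = sqrt(3)/2.

sqrt(3)/2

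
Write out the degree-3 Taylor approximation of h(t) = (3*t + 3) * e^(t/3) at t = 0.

Multiply each power in the prefactor through the base expansion.

5*t^3/27 + 7*t^2/6 + 4*t + 3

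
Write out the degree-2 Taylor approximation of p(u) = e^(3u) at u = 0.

9*u^2/2 + 3*u + 1

p(0) = 1
p′(0) = 3
p′′(0) = 9
Dividing each by k! gives the coefficients c_0, ..., c_2.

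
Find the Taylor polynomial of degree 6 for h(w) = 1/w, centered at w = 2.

(w - 2)^6/128 - (w - 2)^5/64 + (w - 2)^4/32 - (w - 2)^3/16 + (w - 2)^2/8 - (w - 2)/4 + 1/2

h(2) = 1/2
h′(2) = -1/4
h′′(2) = 1/4
h′′′(2) = -3/8
h^(4)(2) = 3/4
h^(5)(2) = -15/8
h^(6)(2) = 45/8
Dividing each by k! gives the coefficients c_0, ..., c_6.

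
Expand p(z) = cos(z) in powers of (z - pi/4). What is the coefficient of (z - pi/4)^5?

-sqrt(2)/240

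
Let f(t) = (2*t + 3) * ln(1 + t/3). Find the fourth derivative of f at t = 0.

10/27

Distribute the polynomial across the series and collect like powers.
From the series, [t^4] f = 5/324; multiply by 4! = 24 to get 10/27.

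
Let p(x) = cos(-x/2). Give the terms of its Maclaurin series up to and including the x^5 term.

x^4/384 - x^2/8 + 1

p(0) = 1
p′(0) = 0
p′′(0) = -1/4
p′′′(0) = 0
p^(4)(0) = 1/16
p^(5)(0) = 0
Then c_k = p^(k)(0)/k! gives each Taylor coefficient.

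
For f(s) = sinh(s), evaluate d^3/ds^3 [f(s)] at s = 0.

1

Apply the Taylor formula c_k = f^(k)(a)/k!.
The coefficient of s^3 in the expansion is 1/6, so f′′′(0) = 3! * (1/6) = 1.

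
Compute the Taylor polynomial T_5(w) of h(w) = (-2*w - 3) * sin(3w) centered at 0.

Distribute the polynomial across the series and collect like powers.
h(0) = 0
h′(0) = -9
h′′(0) = -12
h′′′(0) = 81
h^(4)(0) = 216
h^(5)(0) = -729
The Taylor polynomial is Σ h^(k)(0)/k! · w^k.

-243*w^5/40 + 9*w^4 + 27*w^3/2 - 6*w^2 - 9*w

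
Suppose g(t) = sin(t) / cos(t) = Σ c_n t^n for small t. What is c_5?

2/15

Divide the numerator series by the denominator series (power-series long division).
[t^0] = 0;  [t^1] = 1;  [t^2] = 0;  [t^3] = 1/3;  [t^4] = 0;  [t^5] = 2/15.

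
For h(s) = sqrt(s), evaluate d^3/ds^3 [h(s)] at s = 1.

Apply the Taylor formula c_k = f^(k)(a)/k!.
The coefficient of (s - 1)^3 in the expansion is 1/16, so h′′′(1) = 3! * (1/16) = 3/8.

3/8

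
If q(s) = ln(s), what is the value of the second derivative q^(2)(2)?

Compute the successive derivatives at the expansion point and divide by k!.
The coefficient of (s - 2)^2 in the expansion is -1/8, so q′′(2) = 2! * (-1/8) = -1/4.

-1/4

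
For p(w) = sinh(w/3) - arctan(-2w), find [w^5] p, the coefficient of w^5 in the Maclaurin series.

Add the two expansions coefficient-wise.
[w^0] = 0;  [w^1] = 7/3;  [w^2] = 0;  [w^3] = -431/162;  [w^4] = 0;  [w^5] = 37325/5832.

37325/5832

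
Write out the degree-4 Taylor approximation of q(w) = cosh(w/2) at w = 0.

w^4/384 + w^2/8 + 1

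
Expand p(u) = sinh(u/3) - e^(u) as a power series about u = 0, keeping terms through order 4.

Expand each term separately and add.
p(0) = -1
p′(0) = -2/3
p′′(0) = -1
p′′′(0) = -26/27
p^(4)(0) = -1
The Taylor polynomial is Σ p^(k)(0)/k! · u^k.

-u^4/24 - 13*u^3/81 - u^2/2 - 2*u/3 - 1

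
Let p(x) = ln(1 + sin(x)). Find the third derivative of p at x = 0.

Compose series: expand the inner function first, then feed it into the outer expansion.
The coefficient of x^3 in the expansion is 1/6, so p′′′(0) = 3! * (1/6) = 1.

1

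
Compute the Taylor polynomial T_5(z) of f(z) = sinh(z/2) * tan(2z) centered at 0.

Multiply the two series term by term and collect like powers.
f(0) = 0
f′(0) = 0
f′′(0) = 2
f′′′(0) = 0
f^(4)(0) = 33
f^(5)(0) = 0
Dividing each by k! gives the coefficients c_0, ..., c_5.

11*z^4/8 + z^2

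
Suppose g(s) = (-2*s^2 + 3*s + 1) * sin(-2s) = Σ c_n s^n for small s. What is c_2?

Shift and add copies of the series according to the polynomial's terms.
g(0) = 0
g′(0) = -2
g′′(0) = -12
The Taylor polynomial is Σ g^(k)(0)/k! · s^k.

-6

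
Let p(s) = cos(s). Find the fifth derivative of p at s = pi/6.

-1/2

Compute the successive derivatives at the expansion point and divide by k!.
From the series, [(s - pi/6)^5] p = -1/240; multiply by 5! = 120 to get -1/2.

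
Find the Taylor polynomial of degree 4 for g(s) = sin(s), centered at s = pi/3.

sqrt(3)*(s - pi/3)^4/48 - (s - pi/3)^3/12 - sqrt(3)*(s - pi/3)^2/4 + (s - pi/3)/2 + sqrt(3)/2

g(pi/3) = sqrt(3)/2
g′(pi/3) = 1/2
g′′(pi/3) = -sqrt(3)/2
g′′′(pi/3) = -1/2
g^(4)(pi/3) = sqrt(3)/2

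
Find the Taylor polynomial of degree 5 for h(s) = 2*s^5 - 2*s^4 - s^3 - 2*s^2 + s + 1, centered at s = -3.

2*(s + 3)^5 - 32*(s + 3)^4 + 203*(s + 3)^3 - 641*(s + 3)^2 + 1012*(s + 3) - 641

[(s + 3)^0] = -641;  [(s + 3)^1] = 1012;  [(s + 3)^2] = -641;  [(s + 3)^3] = 203;  [(s + 3)^4] = -32;  [(s + 3)^5] = 2.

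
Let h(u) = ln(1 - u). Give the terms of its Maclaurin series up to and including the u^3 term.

Apply the Taylor formula c_k = f^(k)(a)/k!.
h(0) = 0
h′(0) = -1
h′′(0) = -1
h′′′(0) = -2
Dividing each by k! gives the coefficients c_0, ..., c_3.

-u^3/3 - u^2/2 - u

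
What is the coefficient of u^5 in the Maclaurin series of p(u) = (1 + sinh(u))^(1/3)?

Plug the Maclaurin series of the inner function into that of the outer and collect terms.
[u^0] = 1;  [u^1] = 1/3;  [u^2] = -1/9;  [u^3] = 19/162;  [u^4] = -19/243;  [u^5] = 1861/29160.
So c_5 = p^(5)(0)/5! = 1861/29160.

1861/29160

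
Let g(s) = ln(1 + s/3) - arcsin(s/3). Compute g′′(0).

Expand each term separately and add.
From the series, [s^2] g = -1/18; multiply by 2! = 2 to get -1/9.

-1/9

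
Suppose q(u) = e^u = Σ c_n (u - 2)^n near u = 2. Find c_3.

e^(2)/6

Differentiate repeatedly and evaluate at the center.
So c_3 = q′′′(2)/3! = e^(2)/6.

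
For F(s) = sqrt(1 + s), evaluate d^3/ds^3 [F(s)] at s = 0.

The coefficient of s^3 in the expansion is 1/16, so F′′′(0) = 3! * (1/16) = 3/8.

3/8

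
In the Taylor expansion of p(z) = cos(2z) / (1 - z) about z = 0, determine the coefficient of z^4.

-1/3

Multiply the numerator's expansion by the denominator's geometric series.
p(0) = 1
p′(0) = 1
p′′(0) = -2
p′′′(0) = -6
p^(4)(0) = -8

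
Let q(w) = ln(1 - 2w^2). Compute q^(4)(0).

-48

Differentiate repeatedly and evaluate at the center.
The coefficient of w^4 in the expansion is -2, so q^(4)(0) = 4! * (-2) = -48.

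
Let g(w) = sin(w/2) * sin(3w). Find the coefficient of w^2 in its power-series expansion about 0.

3/2

Take the Cauchy product of the two expansions.
g(0) = 0
g′(0) = 0
g′′(0) = 3
The Taylor polynomial is Σ g^(k)(0)/k! · w^k.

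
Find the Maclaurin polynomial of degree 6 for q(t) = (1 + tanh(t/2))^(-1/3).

47*t^6/1049760 + 13*t^5/116640 - t^4/3888 - 5*t^3/648 + t^2/18 - t/6 + 1

Compose series: expand the inner function first, then feed it into the outer expansion.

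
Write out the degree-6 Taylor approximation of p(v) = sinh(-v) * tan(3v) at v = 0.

Take the Cauchy product of the two expansions.
p(0) = 0
p′(0) = 0
p′′(0) = -6
p′′′(0) = 0
p^(4)(0) = -228
p^(5)(0) = 0
p^(6)(0) = -24426
Then c_k = p^(k)(0)/k! gives each Taylor coefficient.

-1357*v^6/40 - 19*v^4/2 - 3*v^2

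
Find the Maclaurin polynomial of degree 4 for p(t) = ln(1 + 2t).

-4*t^4 + 8*t^3/3 - 2*t^2 + 2*t

p(0) = 0
p′(0) = 2
p′′(0) = -4
p′′′(0) = 16
p^(4)(0) = -96
The Taylor polynomial is Σ p^(k)(0)/k! · t^k.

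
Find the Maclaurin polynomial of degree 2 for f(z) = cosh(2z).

2*z^2 + 1

Differentiate repeatedly and evaluate at the center.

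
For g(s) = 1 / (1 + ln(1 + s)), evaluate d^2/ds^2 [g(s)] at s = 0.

Expand as Σ (-1)^k u^k with u equal to the inner function's series.
From the series, [s^2] g = 3/2; multiply by 2! = 2 to get 3.

3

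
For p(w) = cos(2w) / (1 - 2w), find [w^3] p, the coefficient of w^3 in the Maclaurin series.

Multiply the two series term by term and collect like powers.
[w^0] = 1;  [w^1] = 2;  [w^2] = 2;  [w^3] = 4.

4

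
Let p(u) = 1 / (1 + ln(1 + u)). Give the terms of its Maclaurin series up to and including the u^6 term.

Expand as Σ (-1)^k u^k with u equal to the inner function's series.
p(0) = 1
p′(0) = -1
p′′(0) = 3
p′′′(0) = -14
p^(4)(0) = 88
p^(5)(0) = -694
p^(6)(0) = 6578
Dividing each by k! gives the coefficients c_0, ..., c_6.

3289*u^6/360 - 347*u^5/60 + 11*u^4/3 - 7*u^3/3 + 3*u^2/2 - u + 1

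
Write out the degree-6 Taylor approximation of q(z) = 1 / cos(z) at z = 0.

Write the quotient as an unknown series and match coefficients against numerator = denominator · series.
[z^0] = 1;  [z^1] = 0;  [z^2] = 1/2;  [z^3] = 0;  [z^4] = 5/24;  [z^5] = 0;  [z^6] = 61/720.

61*z^6/720 + 5*z^4/24 + z^2/2 + 1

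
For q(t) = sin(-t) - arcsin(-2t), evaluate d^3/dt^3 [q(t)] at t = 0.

9

Combine the two series term by term.
The coefficient of t^3 in the expansion is 3/2, so q′′′(0) = 3! * (3/2) = 9.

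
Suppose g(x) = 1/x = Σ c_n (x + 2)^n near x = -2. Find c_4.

-1/32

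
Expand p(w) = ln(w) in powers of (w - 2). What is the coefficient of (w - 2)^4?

p(2) = ln(2)
p′(2) = 1/2
p′′(2) = -1/4
p′′′(2) = 1/4
p^(4)(2) = -3/8
So c_4 = p^(4)(2)/4! = -1/64.

-1/64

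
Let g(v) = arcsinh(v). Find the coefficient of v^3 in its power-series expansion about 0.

c_3 = g′′′(0)/3! = -1/6.

-1/6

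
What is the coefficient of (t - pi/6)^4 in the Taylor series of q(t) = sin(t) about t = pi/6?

q(pi/6) = 1/2
q′(pi/6) = sqrt(3)/2
q′′(pi/6) = -1/2
q′′′(pi/6) = -sqrt(3)/2
q^(4)(pi/6) = 1/2
So c_4 = q^(4)(pi/6)/4! = 1/48.

1/48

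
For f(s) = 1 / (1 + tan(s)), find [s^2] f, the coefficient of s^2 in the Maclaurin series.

1

Use the geometric series for the reciprocal, then substitute.
f(0) = 1
f′(0) = -1
f′′(0) = 2
So c_2 = f′′(0)/2! = 1.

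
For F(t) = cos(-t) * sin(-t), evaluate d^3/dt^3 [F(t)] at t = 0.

4

Write out both Maclaurin series and multiply, keeping only the needed powers.
From the series, [t^3] F = 2/3; multiply by 3! = 6 to get 4.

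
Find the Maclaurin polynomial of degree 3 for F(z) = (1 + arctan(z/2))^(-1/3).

-5*z^3/648 + z^2/18 - z/6 + 1

Substitute the inner expansion into the outer series and collect powers.
F(0) = 1
F′(0) = -1/6
F′′(0) = 1/9
F′′′(0) = -5/108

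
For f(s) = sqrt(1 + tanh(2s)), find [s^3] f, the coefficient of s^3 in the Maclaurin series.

Plug the Maclaurin series of the inner function into that of the outer and collect terms.

-5/6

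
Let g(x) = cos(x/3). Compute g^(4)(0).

From the series, [x^4] g = 1/1944; multiply by 4! = 24 to get 1/81.

1/81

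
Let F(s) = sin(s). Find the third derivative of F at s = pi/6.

-sqrt(3)/2

From the series, [(s - pi/6)^3] F = -sqrt(3)/12; multiply by 3! = 6 to get -sqrt(3)/2.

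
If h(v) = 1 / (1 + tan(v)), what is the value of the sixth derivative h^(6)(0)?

1952

Write 1/(1+u) = 1 - u + u^2 - u^3 + ... and substitute the series for u.
From the series, [v^6] h = 122/45; multiply by 6! = 720 to get 1952.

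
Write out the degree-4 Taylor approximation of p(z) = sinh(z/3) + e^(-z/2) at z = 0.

Expand each term separately and add.
p(0) = 1
p′(0) = -1/6
p′′(0) = 1/4
p′′′(0) = -19/216
p^(4)(0) = 1/16

z^4/384 - 19*z^3/1296 + z^2/8 - z/6 + 1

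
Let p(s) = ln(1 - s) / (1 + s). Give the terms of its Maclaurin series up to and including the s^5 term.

Expand each factor separately, then convolve coefficients.
[s^0] = 0;  [s^1] = -1;  [s^2] = 1/2;  [s^3] = -5/6;  [s^4] = 7/12;  [s^5] = -47/60.

-47*s^5/60 + 7*s^4/12 - 5*s^3/6 + s^2/2 - s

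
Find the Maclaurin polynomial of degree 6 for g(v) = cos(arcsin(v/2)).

-v^6/1024 - v^4/128 - v^2/8 + 1

Compose series: expand the inner function first, then feed it into the outer expansion.
g(0) = 1
g′(0) = 0
g′′(0) = -1/4
g′′′(0) = 0
g^(4)(0) = -3/16
g^(5)(0) = 0
g^(6)(0) = -45/64
Then c_k = g^(k)(0)/k! gives each Taylor coefficient.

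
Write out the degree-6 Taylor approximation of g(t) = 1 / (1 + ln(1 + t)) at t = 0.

Use the geometric series for the reciprocal, then substitute.
g(0) = 1
g′(0) = -1
g′′(0) = 3
g′′′(0) = -14
g^(4)(0) = 88
g^(5)(0) = -694
g^(6)(0) = 6578

3289*t^6/360 - 347*t^5/60 + 11*t^4/3 - 7*t^3/3 + 3*t^2/2 - t + 1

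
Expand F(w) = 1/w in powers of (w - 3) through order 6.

(w - 3)^6/2187 - (w - 3)^5/729 + (w - 3)^4/243 - (w - 3)^3/81 + (w - 3)^2/27 - (w - 3)/9 + 1/3

F(3) = 1/3
F′(3) = -1/9
F′′(3) = 2/27
F′′′(3) = -2/27
F^(4)(3) = 8/81
F^(5)(3) = -40/243
F^(6)(3) = 80/243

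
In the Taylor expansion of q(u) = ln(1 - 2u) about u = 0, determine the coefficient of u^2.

-2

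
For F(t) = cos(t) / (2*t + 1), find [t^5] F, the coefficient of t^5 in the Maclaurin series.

Expand 1/(denominator) as a geometric series and multiply by the numerator's series.
F(0) = 1
F′(0) = -2
F′′(0) = 7
F′′′(0) = -42
F^(4)(0) = 337
F^(5)(0) = -3370
So c_5 = F^(5)(0)/5! = -337/12.

-337/12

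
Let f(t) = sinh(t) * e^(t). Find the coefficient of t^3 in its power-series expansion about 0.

2/3

Write out both Maclaurin series and multiply, keeping only the needed powers.
f(0) = 0
f′(0) = 1
f′′(0) = 2
f′′′(0) = 4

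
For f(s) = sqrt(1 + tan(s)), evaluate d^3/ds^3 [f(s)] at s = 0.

Compose series: expand the inner function first, then feed it into the outer expansion.
The coefficient of s^3 in the expansion is 11/48, so f′′′(0) = 3! * (11/48) = 11/8.

11/8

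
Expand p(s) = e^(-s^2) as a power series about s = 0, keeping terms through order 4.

s^4/2 - s^2 + 1

[s^0] = 1;  [s^1] = 0;  [s^2] = -1;  [s^3] = 0;  [s^4] = 1/2.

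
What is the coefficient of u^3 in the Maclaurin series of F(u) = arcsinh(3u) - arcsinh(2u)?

-19/6

Expand each term separately and add.
F(0) = 0
F′(0) = 1
F′′(0) = 0
F′′′(0) = -19
Dividing each by k! gives the coefficients c_0, ..., c_3.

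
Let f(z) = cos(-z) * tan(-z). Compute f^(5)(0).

Expand each factor separately, then convolve coefficients.
The coefficient of z^5 in the expansion is -1/120, so f^(5)(0) = 5! * (-1/120) = -1.

-1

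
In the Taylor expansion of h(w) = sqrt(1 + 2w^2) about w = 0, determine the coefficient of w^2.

1

h(0) = 1
h′(0) = 0
h′′(0) = 2
Dividing each by k! gives the coefficients c_0, ..., c_2.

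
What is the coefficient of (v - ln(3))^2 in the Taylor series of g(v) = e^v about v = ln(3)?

3/2

g(ln(3)) = 3
g′(ln(3)) = 3
g′′(ln(3)) = 3
So c_2 = g′′(ln(3))/2! = 3/2.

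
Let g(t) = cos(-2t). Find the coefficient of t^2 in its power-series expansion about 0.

g(0) = 1
g′(0) = 0
g′′(0) = -4
The Taylor polynomial is Σ g^(k)(0)/k! · t^k.

-2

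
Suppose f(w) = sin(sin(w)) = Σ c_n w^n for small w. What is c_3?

Substitute the inner expansion into the outer series and collect powers.
f(0) = 0
f′(0) = 1
f′′(0) = 0
f′′′(0) = -2

-1/3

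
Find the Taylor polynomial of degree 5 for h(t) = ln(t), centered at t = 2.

h(2) = ln(2)
h′(2) = 1/2
h′′(2) = -1/4
h′′′(2) = 1/4
h^(4)(2) = -3/8
h^(5)(2) = 3/4
The Taylor polynomial is Σ h^(k)(2)/k! · (t - 2)^k.

(t - 2)^5/160 - (t - 2)^4/64 + (t - 2)^3/24 - (t - 2)^2/8 + (t - 2)/2 + ln(2)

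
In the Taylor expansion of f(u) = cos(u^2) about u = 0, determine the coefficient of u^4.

[u^0] = 1;  [u^1] = 0;  [u^2] = 0;  [u^3] = 0;  [u^4] = -1/2.

-1/2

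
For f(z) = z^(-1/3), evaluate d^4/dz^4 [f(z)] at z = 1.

280/81

Use the known series and substitute for the argument.
The coefficient of (z - 1)^4 in the expansion is 35/243, so f^(4)(1) = 4! * (35/243) = 280/81.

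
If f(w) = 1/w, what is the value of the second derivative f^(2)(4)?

1/32

From the series, [(w - 4)^2] f = 1/64; multiply by 2! = 2 to get 1/32.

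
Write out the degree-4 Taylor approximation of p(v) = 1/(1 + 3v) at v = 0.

81*v^4 - 27*v^3 + 9*v^2 - 3*v + 1

p(0) = 1
p′(0) = -3
p′′(0) = 18
p′′′(0) = -162
p^(4)(0) = 1944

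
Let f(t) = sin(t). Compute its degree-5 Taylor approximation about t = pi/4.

sqrt(2)*(t - pi/4)^5/240 + sqrt(2)*(t - pi/4)^4/48 - sqrt(2)*(t - pi/4)^3/12 - sqrt(2)*(t - pi/4)^2/4 + sqrt(2)*(t - pi/4)/2 + sqrt(2)/2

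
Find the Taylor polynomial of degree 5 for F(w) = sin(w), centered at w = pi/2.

Use the known series and substitute for the argument.
F(pi/2) = 1
F′(pi/2) = 0
F′′(pi/2) = -1
F′′′(pi/2) = 0
F^(4)(pi/2) = 1
F^(5)(pi/2) = 0
Dividing each by k! gives the coefficients c_0, ..., c_5.

(w - pi/2)^4/24 - (w - pi/2)^2/2 + 1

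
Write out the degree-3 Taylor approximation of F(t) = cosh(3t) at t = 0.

9*t^2/2 + 1

F(0) = 1
F′(0) = 0
F′′(0) = 9
F′′′(0) = 0
Dividing each by k! gives the coefficients c_0, ..., c_3.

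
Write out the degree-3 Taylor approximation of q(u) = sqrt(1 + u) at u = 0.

u^3/16 - u^2/8 + u/2 + 1

q(0) = 1
q′(0) = 1/2
q′′(0) = -1/4
q′′′(0) = 3/8
Then c_k = q^(k)(0)/k! gives each Taylor coefficient.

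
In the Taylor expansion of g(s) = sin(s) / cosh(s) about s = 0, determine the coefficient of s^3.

-2/3

Write the quotient as an unknown series and match coefficients against numerator = denominator · series.
g(0) = 0
g′(0) = 1
g′′(0) = 0
g′′′(0) = -4
Dividing each by k! gives the coefficients c_0, ..., c_3.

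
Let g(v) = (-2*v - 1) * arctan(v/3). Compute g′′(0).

-4/3

Distribute the polynomial across the series and collect like powers.
From the series, [v^2] g = -2/3; multiply by 2! = 2 to get -4/3.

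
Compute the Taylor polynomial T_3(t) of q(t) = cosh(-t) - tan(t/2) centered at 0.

Combine the two series term by term.
[t^0] = 1;  [t^1] = -1/2;  [t^2] = 1/2;  [t^3] = -1/24.

-t^3/24 + t^2/2 - t/2 + 1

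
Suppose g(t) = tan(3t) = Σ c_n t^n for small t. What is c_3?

g(0) = 0
g′(0) = 3
g′′(0) = 0
g′′′(0) = 54
Dividing each by k! gives the coefficients c_0, ..., c_3.

9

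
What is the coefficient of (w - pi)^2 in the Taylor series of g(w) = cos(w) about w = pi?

g(pi) = -1
g′(pi) = 0
g′′(pi) = 1
So c_2 = g′′(pi)/2! = 1/2.

1/2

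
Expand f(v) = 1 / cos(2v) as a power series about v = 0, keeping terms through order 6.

Invert the denominator's series and multiply.
f(0) = 1
f′(0) = 0
f′′(0) = 4
f′′′(0) = 0
f^(4)(0) = 80
f^(5)(0) = 0
f^(6)(0) = 3904

244*v^6/45 + 10*v^4/3 + 2*v^2 + 1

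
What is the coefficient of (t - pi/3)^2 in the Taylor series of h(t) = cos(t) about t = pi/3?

h(pi/3) = 1/2
h′(pi/3) = -sqrt(3)/2
h′′(pi/3) = -1/2
Then c_k = h^(k)(pi/3)/k! gives each Taylor coefficient.

-1/4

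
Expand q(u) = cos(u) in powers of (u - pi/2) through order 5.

[(u - pi/2)^0] = 0;  [(u - pi/2)^1] = -1;  [(u - pi/2)^2] = 0;  [(u - pi/2)^3] = 1/6;  [(u - pi/2)^4] = 0;  [(u - pi/2)^5] = -1/120.

-(u - pi/2)^5/120 + (u - pi/2)^3/6 - (u - pi/2)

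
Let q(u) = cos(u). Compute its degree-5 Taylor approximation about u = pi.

[(u - pi)^0] = -1;  [(u - pi)^1] = 0;  [(u - pi)^2] = 1/2;  [(u - pi)^3] = 0;  [(u - pi)^4] = -1/24;  [(u - pi)^5] = 0.

-(u - pi)^4/24 + (u - pi)^2/2 - 1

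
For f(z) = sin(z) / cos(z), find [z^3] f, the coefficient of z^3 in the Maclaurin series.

1/3

Divide the numerator series by the denominator series (power-series long division).
f(0) = 0
f′(0) = 1
f′′(0) = 0
f′′′(0) = 2
So c_3 = f′′′(0)/3! = 1/3.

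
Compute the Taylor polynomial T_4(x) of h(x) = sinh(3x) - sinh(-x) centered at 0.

Combine the two series term by term.
h(0) = 0
h′(0) = 4
h′′(0) = 0
h′′′(0) = 28
h^(4)(0) = 0
Then c_k = h^(k)(0)/k! gives each Taylor coefficient.

14*x^3/3 + 4*x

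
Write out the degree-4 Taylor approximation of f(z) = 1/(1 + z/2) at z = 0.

z^4/16 - z^3/8 + z^2/4 - z/2 + 1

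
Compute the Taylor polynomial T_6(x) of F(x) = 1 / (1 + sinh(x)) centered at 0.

Expand as Σ (-1)^k u^k with u equal to the inner function's series.
F(0) = 1
F′(0) = -1
F′′(0) = 2
F′′′(0) = -7
F^(4)(0) = 32
F^(5)(0) = -181
F^(6)(0) = 1232
Then c_k = F^(k)(0)/k! gives each Taylor coefficient.

77*x^6/45 - 181*x^5/120 + 4*x^4/3 - 7*x^3/6 + x^2 - x + 1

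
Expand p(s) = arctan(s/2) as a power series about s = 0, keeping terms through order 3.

-s^3/24 + s/2

Differentiate repeatedly and evaluate at the center.
[s^0] = 0;  [s^1] = 1/2;  [s^2] = 0;  [s^3] = -1/24.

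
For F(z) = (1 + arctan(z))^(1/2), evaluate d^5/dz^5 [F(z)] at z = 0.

249/32

Substitute the inner expansion into the outer series and collect powers.
From the series, [z^5] F = 83/1280; multiply by 5! = 120 to get 249/32.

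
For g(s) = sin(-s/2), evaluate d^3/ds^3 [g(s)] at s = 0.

1/8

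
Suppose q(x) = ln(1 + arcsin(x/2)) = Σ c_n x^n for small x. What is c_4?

Substitute the inner expansion into the outer series and collect powers.
q(0) = 0
q′(0) = 1/2
q′′(0) = -1/4
q′′′(0) = 3/8
q^(4)(0) = -5/8
Then c_k = q^(k)(0)/k! gives each Taylor coefficient.

-5/192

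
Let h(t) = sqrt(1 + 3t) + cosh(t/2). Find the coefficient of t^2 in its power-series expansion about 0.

Combine the two series term by term.
h(0) = 2
h′(0) = 3/2
h′′(0) = -2
So c_2 = h′′(0)/2! = -1.

-1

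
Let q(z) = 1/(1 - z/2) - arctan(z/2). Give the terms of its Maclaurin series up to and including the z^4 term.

z^4/16 + z^3/6 + z^2/4 + 1

Expand each term separately and add.
q(0) = 1
q′(0) = 0
q′′(0) = 1/2
q′′′(0) = 1
q^(4)(0) = 3/2
Then c_k = q^(k)(0)/k! gives each Taylor coefficient.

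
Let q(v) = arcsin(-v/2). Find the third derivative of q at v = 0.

The coefficient of v^3 in the expansion is -1/48, so q′′′(0) = 3! * (-1/48) = -1/8.

-1/8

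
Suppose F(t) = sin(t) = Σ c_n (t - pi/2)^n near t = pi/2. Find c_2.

-1/2

Differentiate repeatedly and evaluate at the center.
[(t - pi/2)^0] = 1;  [(t - pi/2)^1] = 0;  [(t - pi/2)^2] = -1/2.
So c_2 = F′′(pi/2)/2! = -1/2.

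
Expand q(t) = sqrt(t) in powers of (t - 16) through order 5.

7*(t - 16)^5/67108864 - 5*(t - 16)^4/2097152 + (t - 16)^3/16384 - (t - 16)^2/512 + (t - 16)/8 + 4

Apply the Taylor formula c_k = f^(k)(a)/k!.
q(16) = 4
q′(16) = 1/8
q′′(16) = -1/256
q′′′(16) = 3/8192
q^(4)(16) = -15/262144
q^(5)(16) = 105/8388608
Then c_k = q^(k)(16)/k! gives each Taylor coefficient.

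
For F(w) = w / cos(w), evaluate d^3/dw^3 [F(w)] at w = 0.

Write the quotient as an unknown series and match coefficients against numerator = denominator · series.
The coefficient of w^3 in the expansion is 1/2, so F′′′(0) = 3! * (1/2) = 3.

3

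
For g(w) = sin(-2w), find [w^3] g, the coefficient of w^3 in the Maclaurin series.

g(0) = 0
g′(0) = -2
g′′(0) = 0
g′′′(0) = 8

4/3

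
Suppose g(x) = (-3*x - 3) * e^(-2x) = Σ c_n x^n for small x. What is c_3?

-2

Shift and add copies of the series according to the polynomial's terms.
So c_3 = g′′′(0)/3! = -2.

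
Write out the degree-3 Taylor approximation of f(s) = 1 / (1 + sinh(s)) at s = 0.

-7*s^3/6 + s^2 - s + 1

Expand as Σ (-1)^k u^k with u equal to the inner function's series.
f(0) = 1
f′(0) = -1
f′′(0) = 2
f′′′(0) = -7
Dividing each by k! gives the coefficients c_0, ..., c_3.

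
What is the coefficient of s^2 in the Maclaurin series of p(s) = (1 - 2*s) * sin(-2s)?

4

Shift and add copies of the series according to the polynomial's terms.
[s^0] = 0;  [s^1] = -2;  [s^2] = 4.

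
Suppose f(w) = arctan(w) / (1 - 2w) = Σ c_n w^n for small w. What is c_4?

22/3

Expand each factor separately, then convolve coefficients.
f(0) = 0
f′(0) = 1
f′′(0) = 4
f′′′(0) = 22
f^(4)(0) = 176
The Taylor polynomial is Σ f^(k)(0)/k! · w^k.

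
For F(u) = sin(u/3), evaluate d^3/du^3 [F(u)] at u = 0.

-1/27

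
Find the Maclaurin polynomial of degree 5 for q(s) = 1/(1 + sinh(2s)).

-724*s^5/15 + 64*s^4/3 - 28*s^3/3 + 4*s^2 - 2*s + 1

Substitute the inner expansion into the outer series and collect powers.
q(0) = 1
q′(0) = -2
q′′(0) = 8
q′′′(0) = -56
q^(4)(0) = 512
q^(5)(0) = -5792
Dividing each by k! gives the coefficients c_0, ..., c_5.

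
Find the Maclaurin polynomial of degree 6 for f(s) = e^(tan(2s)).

Plug the Maclaurin series of the inner function into that of the outer and collect terms.
f(0) = 1
f′(0) = 2
f′′(0) = 4
f′′′(0) = 24
f^(4)(0) = 144
f^(5)(0) = 1184
f^(6)(0) = 11328

236*s^6/15 + 148*s^5/15 + 6*s^4 + 4*s^3 + 2*s^2 + 2*s + 1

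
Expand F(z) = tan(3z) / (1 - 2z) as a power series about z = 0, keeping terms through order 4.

Write out both Maclaurin series and multiply, keeping only the needed powers.
[z^0] = 0;  [z^1] = 3;  [z^2] = 6;  [z^3] = 21;  [z^4] = 42.

42*z^4 + 21*z^3 + 6*z^2 + 3*z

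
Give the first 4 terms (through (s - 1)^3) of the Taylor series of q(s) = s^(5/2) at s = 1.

5*(s - 1)^3/16 + 15*(s - 1)^2/8 + 5*(s - 1)/2 + 1

Use the known series and substitute for the argument.
q(1) = 1
q′(1) = 5/2
q′′(1) = 15/4
q′′′(1) = 15/8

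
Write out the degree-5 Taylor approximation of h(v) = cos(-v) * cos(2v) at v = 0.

41*v^4/24 - 5*v^2/2 + 1

Write out both Maclaurin series and multiply, keeping only the needed powers.
h(0) = 1
h′(0) = 0
h′′(0) = -5
h′′′(0) = 0
h^(4)(0) = 41
h^(5)(0) = 0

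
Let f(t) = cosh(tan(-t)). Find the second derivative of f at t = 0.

Let u equal the inner series; expand the outer function in u and truncate.
The coefficient of t^2 in the expansion is 1/2, so f′′(0) = 2! * (1/2) = 1.

1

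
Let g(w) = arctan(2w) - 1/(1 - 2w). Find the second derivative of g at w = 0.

Add the two expansions coefficient-wise.
The coefficient of w^2 in the expansion is -4, so g′′(0) = 2! * (-4) = -8.

-8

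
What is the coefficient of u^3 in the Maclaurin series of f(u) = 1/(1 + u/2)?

-1/8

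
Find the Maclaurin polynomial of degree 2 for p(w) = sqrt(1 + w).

p(0) = 1
p′(0) = 1/2
p′′(0) = -1/4
Then c_k = p^(k)(0)/k! gives each Taylor coefficient.

-w^2/8 + w/2 + 1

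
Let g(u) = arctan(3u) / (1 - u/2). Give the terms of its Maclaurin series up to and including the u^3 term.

Take the Cauchy product of the two expansions.
[u^0] = 0;  [u^1] = 3;  [u^2] = 3/2;  [u^3] = -33/4.

-33*u^3/4 + 3*u^2/2 + 3*u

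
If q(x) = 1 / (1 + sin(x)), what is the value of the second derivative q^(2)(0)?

Expand as Σ (-1)^k u^k with u equal to the inner function's series.
From the series, [x^2] q = 1; multiply by 2! = 2 to get 2.

2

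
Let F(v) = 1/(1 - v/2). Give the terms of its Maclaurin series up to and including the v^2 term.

F(0) = 1
F′(0) = 1/2
F′′(0) = 1/2

v^2/4 + v/2 + 1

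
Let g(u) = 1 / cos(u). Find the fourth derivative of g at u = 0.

Invert the denominator's series and multiply.
From the series, [u^4] g = 5/24; multiply by 4! = 24 to get 5.

5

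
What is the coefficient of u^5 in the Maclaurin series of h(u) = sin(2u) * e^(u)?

Multiply the two series term by term and collect like powers.

-19/60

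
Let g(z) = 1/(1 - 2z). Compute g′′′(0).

48

The coefficient of z^3 in the expansion is 8, so g′′′(0) = 3! * (8) = 48.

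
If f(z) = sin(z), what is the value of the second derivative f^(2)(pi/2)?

The coefficient of (z - pi/2)^2 in the expansion is -1/2, so f′′(pi/2) = 2! * (-1/2) = -1.

-1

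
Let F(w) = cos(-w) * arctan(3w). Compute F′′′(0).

-63

Expand each factor separately, then convolve coefficients.
The coefficient of w^3 in the expansion is -21/2, so F′′′(0) = 3! * (-21/2) = -63.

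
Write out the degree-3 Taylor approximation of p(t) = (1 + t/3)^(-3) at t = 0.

p(0) = 1
p′(0) = -1
p′′(0) = 4/3
p′′′(0) = -20/9
The Taylor polynomial is Σ p^(k)(0)/k! · t^k.

-10*t^3/27 + 2*t^2/3 - t + 1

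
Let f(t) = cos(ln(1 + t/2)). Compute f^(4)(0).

Let u equal the inner series; expand the outer function in u and truncate.
From the series, [t^4] f = -5/192; multiply by 4! = 24 to get -5/8.

-5/8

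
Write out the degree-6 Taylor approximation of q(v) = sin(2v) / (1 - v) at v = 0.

14*v^6/15 + 14*v^5/15 + 2*v^4/3 + 2*v^3/3 + 2*v^2 + 2*v

Multiply the two series term by term and collect like powers.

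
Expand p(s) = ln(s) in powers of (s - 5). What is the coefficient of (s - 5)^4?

-1/2500

[(s - 5)^0] = ln(5);  [(s - 5)^1] = 1/5;  [(s - 5)^2] = -1/50;  [(s - 5)^3] = 1/375;  [(s - 5)^4] = -1/2500.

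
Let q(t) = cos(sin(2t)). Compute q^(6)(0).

Let u equal the inner series; expand the outer function in u and truncate.
From the series, [t^6] q = -148/45; multiply by 6! = 720 to get -2368.

-2368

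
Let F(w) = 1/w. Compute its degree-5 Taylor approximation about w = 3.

[(w - 3)^0] = 1/3;  [(w - 3)^1] = -1/9;  [(w - 3)^2] = 1/27;  [(w - 3)^3] = -1/81;  [(w - 3)^4] = 1/243;  [(w - 3)^5] = -1/729.

-(w - 3)^5/729 + (w - 3)^4/243 - (w - 3)^3/81 + (w - 3)^2/27 - (w - 3)/9 + 1/3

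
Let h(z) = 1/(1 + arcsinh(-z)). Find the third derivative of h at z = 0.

5

Compose series: expand the inner function first, then feed it into the outer expansion.
From the series, [z^3] h = 5/6; multiply by 3! = 6 to get 5.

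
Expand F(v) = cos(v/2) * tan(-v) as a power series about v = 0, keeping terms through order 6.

Multiply the two series term by term and collect like powers.
F(0) = 0
F′(0) = -1
F′′(0) = 0
F′′′(0) = -5/4
F^(4)(0) = 0
F^(5)(0) = -181/16
F^(6)(0) = 0

-181*v^5/1920 - 5*v^3/24 - v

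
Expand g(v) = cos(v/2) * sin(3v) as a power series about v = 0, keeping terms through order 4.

-39*v^3/8 + 3*v

Expand each factor separately, then convolve coefficients.
[v^0] = 0;  [v^1] = 3;  [v^2] = 0;  [v^3] = -39/8;  [v^4] = 0.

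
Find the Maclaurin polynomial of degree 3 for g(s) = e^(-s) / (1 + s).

Multiply the two series term by term and collect like powers.
g(0) = 1
g′(0) = -2
g′′(0) = 5
g′′′(0) = -16

-8*s^3/3 + 5*s^2/2 - 2*s + 1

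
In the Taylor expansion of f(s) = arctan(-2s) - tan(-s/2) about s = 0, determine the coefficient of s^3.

Expand each term separately and add.
f(0) = 0
f′(0) = -3/2
f′′(0) = 0
f′′′(0) = 65/4
The Taylor polynomial is Σ f^(k)(0)/k! · s^k.

65/24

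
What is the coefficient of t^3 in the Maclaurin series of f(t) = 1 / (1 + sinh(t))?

Use the geometric series for the reciprocal, then substitute.
[t^0] = 1;  [t^1] = -1;  [t^2] = 1;  [t^3] = -7/6.
So c_3 = f′′′(0)/3! = -7/6.

-7/6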